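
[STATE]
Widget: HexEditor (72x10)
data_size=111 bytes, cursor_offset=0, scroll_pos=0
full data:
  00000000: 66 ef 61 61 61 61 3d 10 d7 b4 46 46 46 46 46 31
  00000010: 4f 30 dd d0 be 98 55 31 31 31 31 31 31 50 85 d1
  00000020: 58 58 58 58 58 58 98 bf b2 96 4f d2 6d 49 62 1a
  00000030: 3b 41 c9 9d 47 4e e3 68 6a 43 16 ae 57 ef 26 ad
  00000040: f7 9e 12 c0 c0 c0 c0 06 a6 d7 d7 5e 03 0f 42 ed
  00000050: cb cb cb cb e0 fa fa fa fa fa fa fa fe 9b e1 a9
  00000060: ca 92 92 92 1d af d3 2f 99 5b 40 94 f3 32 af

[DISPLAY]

00000000  66 ef 61 61 61 61 3d 10  d7 b4 46 46 46 46 46 31  |f.aaaa=...F
00000010  4f 30 dd d0 be 98 55 31  31 31 31 31 31 50 85 d1  |O0....U1111
00000020  58 58 58 58 58 58 98 bf  b2 96 4f d2 6d 49 62 1a  |XXXXXX....O
00000030  3b 41 c9 9d 47 4e e3 68  6a 43 16 ae 57 ef 26 ad  |;A..GN.hjC.
00000040  f7 9e 12 c0 c0 c0 c0 06  a6 d7 d7 5e 03 0f 42 ed  |...........
00000050  cb cb cb cb e0 fa fa fa  fa fa fa fa fe 9b e1 a9  |...........
00000060  ca 92 92 92 1d af d3 2f  99 5b 40 94 f3 32 af     |......./.[@
                                                                        
                                                                        
                                                                        


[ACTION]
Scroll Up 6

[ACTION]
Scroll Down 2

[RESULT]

00000020  58 58 58 58 58 58 98 bf  b2 96 4f d2 6d 49 62 1a  |XXXXXX....O
00000030  3b 41 c9 9d 47 4e e3 68  6a 43 16 ae 57 ef 26 ad  |;A..GN.hjC.
00000040  f7 9e 12 c0 c0 c0 c0 06  a6 d7 d7 5e 03 0f 42 ed  |...........
00000050  cb cb cb cb e0 fa fa fa  fa fa fa fa fe 9b e1 a9  |...........
00000060  ca 92 92 92 1d af d3 2f  99 5b 40 94 f3 32 af     |......./.[@
                                                                        
                                                                        
                                                                        
                                                                        
                                                                        


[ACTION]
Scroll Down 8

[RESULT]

00000060  ca 92 92 92 1d af d3 2f  99 5b 40 94 f3 32 af     |......./.[@
                                                                        
                                                                        
                                                                        
                                                                        
                                                                        
                                                                        
                                                                        
                                                                        
                                                                        


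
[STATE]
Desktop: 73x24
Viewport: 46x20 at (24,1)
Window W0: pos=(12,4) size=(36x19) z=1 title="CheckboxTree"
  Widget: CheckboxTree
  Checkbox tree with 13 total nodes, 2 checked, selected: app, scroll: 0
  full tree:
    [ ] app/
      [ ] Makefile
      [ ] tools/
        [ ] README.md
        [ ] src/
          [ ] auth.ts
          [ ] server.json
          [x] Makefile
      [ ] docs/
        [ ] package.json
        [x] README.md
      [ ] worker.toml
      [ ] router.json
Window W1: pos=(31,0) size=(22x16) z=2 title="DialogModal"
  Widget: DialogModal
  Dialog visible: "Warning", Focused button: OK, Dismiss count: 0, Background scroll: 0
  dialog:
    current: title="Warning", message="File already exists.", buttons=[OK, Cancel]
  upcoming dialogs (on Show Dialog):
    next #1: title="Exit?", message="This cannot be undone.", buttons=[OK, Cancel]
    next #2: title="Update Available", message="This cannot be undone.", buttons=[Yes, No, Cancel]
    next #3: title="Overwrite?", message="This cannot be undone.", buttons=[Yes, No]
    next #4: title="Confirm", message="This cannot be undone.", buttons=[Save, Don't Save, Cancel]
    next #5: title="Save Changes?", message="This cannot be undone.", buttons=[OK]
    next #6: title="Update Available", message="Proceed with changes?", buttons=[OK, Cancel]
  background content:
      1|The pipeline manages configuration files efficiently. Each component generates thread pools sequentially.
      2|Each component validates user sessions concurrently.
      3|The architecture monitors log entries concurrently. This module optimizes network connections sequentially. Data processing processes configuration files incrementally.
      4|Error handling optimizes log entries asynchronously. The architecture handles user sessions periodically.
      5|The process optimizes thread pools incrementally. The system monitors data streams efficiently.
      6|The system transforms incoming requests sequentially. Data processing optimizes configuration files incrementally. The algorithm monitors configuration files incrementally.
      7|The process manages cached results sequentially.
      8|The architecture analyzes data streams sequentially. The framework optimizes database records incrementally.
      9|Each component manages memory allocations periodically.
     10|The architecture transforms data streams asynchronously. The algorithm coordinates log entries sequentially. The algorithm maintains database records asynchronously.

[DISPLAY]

       ┃ DialogModal        ┃                 
       ┠────────────────────┨                 
       ┃The pipeline manages┃                 
━━━━━━━┃Each component valid┃                 
ee     ┃The architecture mon┃                 
───────┃Er┌──────────────┐im┃                 
       ┃Th│   Warning    │ze┃                 
file   ┃Th│File already e│rm┃                 
s/     ┃Th│[OK]  Cancel  │s ┃                 
ADME.md┃Th└──────────────┘na┃                 
c/     ┃Each component manag┃                 
auth.ts┃The architecture tra┃                 
server.┃                    ┃                 
Makefil┃                    ┃                 
/      ┗━━━━━━━━━━━━━━━━━━━━┛                 
ckage.json             ┃                      
ADME.md                ┃                      
er.toml                ┃                      
er.json                ┃                      
                       ┃                      


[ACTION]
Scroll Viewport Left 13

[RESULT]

                    ┃ DialogModal        ┃    
                    ┠────────────────────┨    
                    ┃The pipeline manages┃    
 ┏━━━━━━━━━━━━━━━━━━┃Each component valid┃    
 ┃ CheckboxTree     ┃The architecture mon┃    
 ┠──────────────────┃Er┌──────────────┐im┃    
 ┃>[-] app/         ┃Th│   Warning    │ze┃    
 ┃   [ ] Makefile   ┃Th│File already e│rm┃    
 ┃   [-] tools/     ┃Th│[OK]  Cancel  │s ┃    
 ┃     [ ] README.md┃Th└──────────────┘na┃    
 ┃     [-] src/     ┃Each component manag┃    
 ┃       [ ] auth.ts┃The architecture tra┃    
 ┃       [ ] server.┃                    ┃    
 ┃       [x] Makefil┃                    ┃    
 ┃   [-] docs/      ┗━━━━━━━━━━━━━━━━━━━━┛    
 ┃     [ ] package.json             ┃         
 ┃     [x] README.md                ┃         
 ┃   [ ] worker.toml                ┃         
 ┃   [ ] router.json                ┃         
 ┃                                  ┃         


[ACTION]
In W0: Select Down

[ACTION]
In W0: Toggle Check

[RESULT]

                    ┃ DialogModal        ┃    
                    ┠────────────────────┨    
                    ┃The pipeline manages┃    
 ┏━━━━━━━━━━━━━━━━━━┃Each component valid┃    
 ┃ CheckboxTree     ┃The architecture mon┃    
 ┠──────────────────┃Er┌──────────────┐im┃    
 ┃ [-] app/         ┃Th│   Warning    │ze┃    
 ┃>  [x] Makefile   ┃Th│File already e│rm┃    
 ┃   [-] tools/     ┃Th│[OK]  Cancel  │s ┃    
 ┃     [ ] README.md┃Th└──────────────┘na┃    
 ┃     [-] src/     ┃Each component manag┃    
 ┃       [ ] auth.ts┃The architecture tra┃    
 ┃       [ ] server.┃                    ┃    
 ┃       [x] Makefil┃                    ┃    
 ┃   [-] docs/      ┗━━━━━━━━━━━━━━━━━━━━┛    
 ┃     [ ] package.json             ┃         
 ┃     [x] README.md                ┃         
 ┃   [ ] worker.toml                ┃         
 ┃   [ ] router.json                ┃         
 ┃                                  ┃         


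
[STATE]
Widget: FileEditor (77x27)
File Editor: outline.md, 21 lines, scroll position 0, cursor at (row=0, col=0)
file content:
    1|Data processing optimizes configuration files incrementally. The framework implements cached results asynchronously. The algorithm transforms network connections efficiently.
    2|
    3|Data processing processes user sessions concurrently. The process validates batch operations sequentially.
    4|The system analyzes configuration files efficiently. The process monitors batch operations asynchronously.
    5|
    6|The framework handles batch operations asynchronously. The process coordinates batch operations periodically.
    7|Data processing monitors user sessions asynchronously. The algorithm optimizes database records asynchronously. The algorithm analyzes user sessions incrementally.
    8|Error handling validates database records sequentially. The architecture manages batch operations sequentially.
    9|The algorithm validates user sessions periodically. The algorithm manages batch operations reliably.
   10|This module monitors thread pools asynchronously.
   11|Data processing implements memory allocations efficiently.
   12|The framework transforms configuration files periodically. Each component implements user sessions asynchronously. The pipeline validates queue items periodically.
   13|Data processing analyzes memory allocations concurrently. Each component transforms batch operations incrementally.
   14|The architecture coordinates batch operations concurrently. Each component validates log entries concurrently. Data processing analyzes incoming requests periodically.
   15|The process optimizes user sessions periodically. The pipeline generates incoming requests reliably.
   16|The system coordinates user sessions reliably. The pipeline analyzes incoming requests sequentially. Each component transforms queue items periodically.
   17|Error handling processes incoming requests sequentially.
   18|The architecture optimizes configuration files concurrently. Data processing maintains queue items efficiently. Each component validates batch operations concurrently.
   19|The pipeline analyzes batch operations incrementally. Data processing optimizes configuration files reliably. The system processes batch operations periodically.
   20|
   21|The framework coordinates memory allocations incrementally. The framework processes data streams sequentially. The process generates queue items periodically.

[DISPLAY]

█ata processing optimizes configuration files incrementally. The framework i▲
                                                                            █
Data processing processes user sessions concurrently. The process validates ░
The system analyzes configuration files efficiently. The process monitors ba░
                                                                            ░
The framework handles batch operations asynchronously. The process coordinat░
Data processing monitors user sessions asynchronously. The algorithm optimiz░
Error handling validates database records sequentially. The architecture man░
The algorithm validates user sessions periodically. The algorithm manages ba░
This module monitors thread pools asynchronously.                           ░
Data processing implements memory allocations efficiently.                  ░
The framework transforms configuration files periodically. Each component im░
Data processing analyzes memory allocations concurrently. Each component tra░
The architecture coordinates batch operations concurrently. Each component v░
The process optimizes user sessions periodically. The pipeline generates inc░
The system coordinates user sessions reliably. The pipeline analyzes incomin░
Error handling processes incoming requests sequentially.                    ░
The architecture optimizes configuration files concurrently. Data processing░
The pipeline analyzes batch operations incrementally. Data processing optimi░
                                                                            ░
The framework coordinates memory allocations incrementally. The framework pr░
                                                                            ░
                                                                            ░
                                                                            ░
                                                                            ░
                                                                            ░
                                                                            ▼


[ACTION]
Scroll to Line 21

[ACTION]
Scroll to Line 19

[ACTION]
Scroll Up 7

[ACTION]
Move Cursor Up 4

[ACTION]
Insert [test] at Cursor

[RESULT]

test█ata processing optimizes configuration files incrementally. The framewo▲
                                                                            █
Data processing processes user sessions concurrently. The process validates ░
The system analyzes configuration files efficiently. The process monitors ba░
                                                                            ░
The framework handles batch operations asynchronously. The process coordinat░
Data processing monitors user sessions asynchronously. The algorithm optimiz░
Error handling validates database records sequentially. The architecture man░
The algorithm validates user sessions periodically. The algorithm manages ba░
This module monitors thread pools asynchronously.                           ░
Data processing implements memory allocations efficiently.                  ░
The framework transforms configuration files periodically. Each component im░
Data processing analyzes memory allocations concurrently. Each component tra░
The architecture coordinates batch operations concurrently. Each component v░
The process optimizes user sessions periodically. The pipeline generates inc░
The system coordinates user sessions reliably. The pipeline analyzes incomin░
Error handling processes incoming requests sequentially.                    ░
The architecture optimizes configuration files concurrently. Data processing░
The pipeline analyzes batch operations incrementally. Data processing optimi░
                                                                            ░
The framework coordinates memory allocations incrementally. The framework pr░
                                                                            ░
                                                                            ░
                                                                            ░
                                                                            ░
                                                                            ░
                                                                            ▼


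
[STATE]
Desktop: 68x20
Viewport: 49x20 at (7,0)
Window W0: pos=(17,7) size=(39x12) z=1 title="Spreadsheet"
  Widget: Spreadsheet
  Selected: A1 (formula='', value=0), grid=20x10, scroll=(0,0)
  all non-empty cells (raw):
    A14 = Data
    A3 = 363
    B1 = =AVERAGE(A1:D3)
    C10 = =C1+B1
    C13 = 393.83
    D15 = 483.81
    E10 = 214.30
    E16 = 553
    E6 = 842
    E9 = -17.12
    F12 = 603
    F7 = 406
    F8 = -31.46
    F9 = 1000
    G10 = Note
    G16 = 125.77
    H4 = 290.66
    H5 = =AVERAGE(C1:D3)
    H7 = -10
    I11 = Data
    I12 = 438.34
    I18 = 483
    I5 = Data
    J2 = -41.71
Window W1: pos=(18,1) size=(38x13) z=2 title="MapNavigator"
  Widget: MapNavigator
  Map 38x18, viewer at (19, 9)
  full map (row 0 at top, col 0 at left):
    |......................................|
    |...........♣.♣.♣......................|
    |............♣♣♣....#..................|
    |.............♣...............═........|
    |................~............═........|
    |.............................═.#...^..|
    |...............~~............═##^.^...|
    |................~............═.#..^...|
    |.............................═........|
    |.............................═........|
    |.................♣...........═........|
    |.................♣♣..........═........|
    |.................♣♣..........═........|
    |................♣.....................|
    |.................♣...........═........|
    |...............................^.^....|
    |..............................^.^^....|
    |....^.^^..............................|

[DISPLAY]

                                                 
           ┏━━━━━━━━━━━━━━━━━━━━━━━━━━━━━━━━━━━━┓
           ┃ MapNavigator                       ┃
           ┠────────────────────────────────────┨
           ┃............................═.#...^.┃
           ┃..............~~............═##^.^..┃
           ┃...............~............═.#..^..┃
          ┏┃............................═.......┃
          ┃┃..................@.........═.......┃
          ┠┃................♣...........═.......┃
          ┃┃................♣♣..........═.......┃
          ┃┃................♣♣..........═.......┃
          ┃┃...............♣....................┃
          ┃┗━━━━━━━━━━━━━━━━━━━━━━━━━━━━━━━━━━━━┛
          ┃  2        0       0       0       0 ┃
          ┃  3      363       0       0       0 ┃
          ┃  4        0       0       0       0 ┃
          ┃  5        0       0       0       0 ┃
          ┗━━━━━━━━━━━━━━━━━━━━━━━━━━━━━━━━━━━━━┛
                                                 


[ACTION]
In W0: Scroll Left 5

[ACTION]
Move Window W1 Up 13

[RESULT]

           ┏━━━━━━━━━━━━━━━━━━━━━━━━━━━━━━━━━━━━┓
           ┃ MapNavigator                       ┃
           ┠────────────────────────────────────┨
           ┃............................═.#...^.┃
           ┃..............~~............═##^.^..┃
           ┃...............~............═.#..^..┃
           ┃............................═.......┃
          ┏┃..................@.........═.......┃
          ┃┃................♣...........═.......┃
          ┠┃................♣♣..........═.......┃
          ┃┃................♣♣..........═.......┃
          ┃┃...............♣....................┃
          ┃┗━━━━━━━━━━━━━━━━━━━━━━━━━━━━━━━━━━━━┛
          ┃  1      [0]#CIRC!         0       0 ┃
          ┃  2        0       0       0       0 ┃
          ┃  3      363       0       0       0 ┃
          ┃  4        0       0       0       0 ┃
          ┃  5        0       0       0       0 ┃
          ┗━━━━━━━━━━━━━━━━━━━━━━━━━━━━━━━━━━━━━┛
                                                 


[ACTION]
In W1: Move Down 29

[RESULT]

           ┏━━━━━━━━━━━━━━━━━━━━━━━━━━━━━━━━━━━━┓
           ┃ MapNavigator                       ┃
           ┠────────────────────────────────────┨
           ┃...............♣....................┃
           ┃................♣...........═.......┃
           ┃..............................^.^...┃
           ┃.............................^.^^...┃
          ┏┃...^.^^...........@.................┃
          ┃┃                                    ┃
          ┠┃                                    ┃
          ┃┃                                    ┃
          ┃┃                                    ┃
          ┃┗━━━━━━━━━━━━━━━━━━━━━━━━━━━━━━━━━━━━┛
          ┃  1      [0]#CIRC!         0       0 ┃
          ┃  2        0       0       0       0 ┃
          ┃  3      363       0       0       0 ┃
          ┃  4        0       0       0       0 ┃
          ┃  5        0       0       0       0 ┃
          ┗━━━━━━━━━━━━━━━━━━━━━━━━━━━━━━━━━━━━━┛
                                                 


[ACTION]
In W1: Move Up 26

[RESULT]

           ┏━━━━━━━━━━━━━━━━━━━━━━━━━━━━━━━━━━━━┓
           ┃ MapNavigator                       ┃
           ┠────────────────────────────────────┨
           ┃                                    ┃
           ┃                                    ┃
           ┃                                    ┃
           ┃                                    ┃
          ┏┃..................@.................┃
          ┃┃..........♣.♣.♣.....................┃
          ┠┃...........♣♣♣....#.................┃
          ┃┃............♣...............═.......┃
          ┃┃...............~............═.......┃
          ┃┗━━━━━━━━━━━━━━━━━━━━━━━━━━━━━━━━━━━━┛
          ┃  1      [0]#CIRC!         0       0 ┃
          ┃  2        0       0       0       0 ┃
          ┃  3      363       0       0       0 ┃
          ┃  4        0       0       0       0 ┃
          ┃  5        0       0       0       0 ┃
          ┗━━━━━━━━━━━━━━━━━━━━━━━━━━━━━━━━━━━━━┛
                                                 


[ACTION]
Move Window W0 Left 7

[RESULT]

           ┏━━━━━━━━━━━━━━━━━━━━━━━━━━━━━━━━━━━━┓
           ┃ MapNavigator                       ┃
           ┠────────────────────────────────────┨
           ┃                                    ┃
           ┃                                    ┃
           ┃                                    ┃
           ┃                                    ┃
   ┏━━━━━━━┃..................@.................┃
   ┃ Spread┃..........♣.♣.♣.....................┃
   ┠───────┃...........♣♣♣....#.................┃
   ┃A1:    ┃............♣...............═.......┃
   ┃       ┃...............~............═.......┃
   ┃-------┗━━━━━━━━━━━━━━━━━━━━━━━━━━━━━━━━━━━━┛
   ┃  1      [0]#CIRC!         0       0 ┃       
   ┃  2        0       0       0       0 ┃       
   ┃  3      363       0       0       0 ┃       
   ┃  4        0       0       0       0 ┃       
   ┃  5        0       0       0       0 ┃       
   ┗━━━━━━━━━━━━━━━━━━━━━━━━━━━━━━━━━━━━━┛       
                                                 


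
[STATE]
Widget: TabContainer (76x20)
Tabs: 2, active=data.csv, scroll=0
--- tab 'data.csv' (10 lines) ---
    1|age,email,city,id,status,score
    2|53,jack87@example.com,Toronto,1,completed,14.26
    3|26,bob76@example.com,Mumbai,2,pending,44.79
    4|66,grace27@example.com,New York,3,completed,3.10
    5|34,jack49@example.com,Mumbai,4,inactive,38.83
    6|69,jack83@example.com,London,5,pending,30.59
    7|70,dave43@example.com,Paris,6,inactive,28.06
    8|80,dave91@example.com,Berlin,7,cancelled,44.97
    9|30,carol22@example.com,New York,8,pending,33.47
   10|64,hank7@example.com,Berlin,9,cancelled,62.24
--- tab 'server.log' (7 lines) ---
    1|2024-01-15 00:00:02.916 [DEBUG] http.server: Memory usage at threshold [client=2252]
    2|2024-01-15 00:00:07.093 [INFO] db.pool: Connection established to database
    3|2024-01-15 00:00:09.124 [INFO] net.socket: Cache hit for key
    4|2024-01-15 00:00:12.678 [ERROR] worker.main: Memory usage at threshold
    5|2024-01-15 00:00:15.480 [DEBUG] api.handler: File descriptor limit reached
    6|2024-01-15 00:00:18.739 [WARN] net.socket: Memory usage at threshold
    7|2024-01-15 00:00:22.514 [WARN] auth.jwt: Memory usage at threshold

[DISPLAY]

[data.csv]│ server.log                                                      
────────────────────────────────────────────────────────────────────────────
age,email,city,id,status,score                                              
53,jack87@example.com,Toronto,1,completed,14.26                             
26,bob76@example.com,Mumbai,2,pending,44.79                                 
66,grace27@example.com,New York,3,completed,3.10                            
34,jack49@example.com,Mumbai,4,inactive,38.83                               
69,jack83@example.com,London,5,pending,30.59                                
70,dave43@example.com,Paris,6,inactive,28.06                                
80,dave91@example.com,Berlin,7,cancelled,44.97                              
30,carol22@example.com,New York,8,pending,33.47                             
64,hank7@example.com,Berlin,9,cancelled,62.24                               
                                                                            
                                                                            
                                                                            
                                                                            
                                                                            
                                                                            
                                                                            
                                                                            


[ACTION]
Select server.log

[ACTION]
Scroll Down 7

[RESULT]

 data.csv │[server.log]                                                     
────────────────────────────────────────────────────────────────────────────
2024-01-15 00:00:22.514 [WARN] auth.jwt: Memory usage at threshold          
                                                                            
                                                                            
                                                                            
                                                                            
                                                                            
                                                                            
                                                                            
                                                                            
                                                                            
                                                                            
                                                                            
                                                                            
                                                                            
                                                                            
                                                                            
                                                                            
                                                                            


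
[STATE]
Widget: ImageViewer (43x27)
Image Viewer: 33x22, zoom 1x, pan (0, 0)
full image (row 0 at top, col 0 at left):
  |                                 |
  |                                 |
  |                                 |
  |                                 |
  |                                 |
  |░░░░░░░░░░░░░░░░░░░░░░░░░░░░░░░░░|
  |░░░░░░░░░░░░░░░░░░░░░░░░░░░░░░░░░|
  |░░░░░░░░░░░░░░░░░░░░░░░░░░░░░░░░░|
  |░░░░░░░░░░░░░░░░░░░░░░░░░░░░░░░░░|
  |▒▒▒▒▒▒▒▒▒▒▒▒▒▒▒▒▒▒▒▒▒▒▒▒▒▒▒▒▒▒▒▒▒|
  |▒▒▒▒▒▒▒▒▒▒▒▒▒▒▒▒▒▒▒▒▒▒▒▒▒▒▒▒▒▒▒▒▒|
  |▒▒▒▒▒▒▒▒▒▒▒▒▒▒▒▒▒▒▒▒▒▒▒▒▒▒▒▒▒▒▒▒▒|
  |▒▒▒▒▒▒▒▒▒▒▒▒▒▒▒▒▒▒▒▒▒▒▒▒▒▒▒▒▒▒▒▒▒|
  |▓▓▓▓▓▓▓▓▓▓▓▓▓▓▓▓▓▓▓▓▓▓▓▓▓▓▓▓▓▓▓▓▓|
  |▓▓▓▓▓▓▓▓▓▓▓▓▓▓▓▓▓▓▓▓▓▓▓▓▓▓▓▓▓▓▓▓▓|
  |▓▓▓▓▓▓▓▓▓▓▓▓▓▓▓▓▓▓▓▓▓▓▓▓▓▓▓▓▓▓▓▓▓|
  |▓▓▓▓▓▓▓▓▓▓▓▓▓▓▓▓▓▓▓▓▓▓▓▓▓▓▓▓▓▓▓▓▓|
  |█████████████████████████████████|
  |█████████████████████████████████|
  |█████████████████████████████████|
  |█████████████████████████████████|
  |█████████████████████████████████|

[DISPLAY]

                                           
                                           
                                           
                                           
                                           
░░░░░░░░░░░░░░░░░░░░░░░░░░░░░░░░░          
░░░░░░░░░░░░░░░░░░░░░░░░░░░░░░░░░          
░░░░░░░░░░░░░░░░░░░░░░░░░░░░░░░░░          
░░░░░░░░░░░░░░░░░░░░░░░░░░░░░░░░░          
▒▒▒▒▒▒▒▒▒▒▒▒▒▒▒▒▒▒▒▒▒▒▒▒▒▒▒▒▒▒▒▒▒          
▒▒▒▒▒▒▒▒▒▒▒▒▒▒▒▒▒▒▒▒▒▒▒▒▒▒▒▒▒▒▒▒▒          
▒▒▒▒▒▒▒▒▒▒▒▒▒▒▒▒▒▒▒▒▒▒▒▒▒▒▒▒▒▒▒▒▒          
▒▒▒▒▒▒▒▒▒▒▒▒▒▒▒▒▒▒▒▒▒▒▒▒▒▒▒▒▒▒▒▒▒          
▓▓▓▓▓▓▓▓▓▓▓▓▓▓▓▓▓▓▓▓▓▓▓▓▓▓▓▓▓▓▓▓▓          
▓▓▓▓▓▓▓▓▓▓▓▓▓▓▓▓▓▓▓▓▓▓▓▓▓▓▓▓▓▓▓▓▓          
▓▓▓▓▓▓▓▓▓▓▓▓▓▓▓▓▓▓▓▓▓▓▓▓▓▓▓▓▓▓▓▓▓          
▓▓▓▓▓▓▓▓▓▓▓▓▓▓▓▓▓▓▓▓▓▓▓▓▓▓▓▓▓▓▓▓▓          
█████████████████████████████████          
█████████████████████████████████          
█████████████████████████████████          
█████████████████████████████████          
█████████████████████████████████          
                                           
                                           
                                           
                                           
                                           


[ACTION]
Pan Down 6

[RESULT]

░░░░░░░░░░░░░░░░░░░░░░░░░░░░░░░░░          
░░░░░░░░░░░░░░░░░░░░░░░░░░░░░░░░░          
░░░░░░░░░░░░░░░░░░░░░░░░░░░░░░░░░          
▒▒▒▒▒▒▒▒▒▒▒▒▒▒▒▒▒▒▒▒▒▒▒▒▒▒▒▒▒▒▒▒▒          
▒▒▒▒▒▒▒▒▒▒▒▒▒▒▒▒▒▒▒▒▒▒▒▒▒▒▒▒▒▒▒▒▒          
▒▒▒▒▒▒▒▒▒▒▒▒▒▒▒▒▒▒▒▒▒▒▒▒▒▒▒▒▒▒▒▒▒          
▒▒▒▒▒▒▒▒▒▒▒▒▒▒▒▒▒▒▒▒▒▒▒▒▒▒▒▒▒▒▒▒▒          
▓▓▓▓▓▓▓▓▓▓▓▓▓▓▓▓▓▓▓▓▓▓▓▓▓▓▓▓▓▓▓▓▓          
▓▓▓▓▓▓▓▓▓▓▓▓▓▓▓▓▓▓▓▓▓▓▓▓▓▓▓▓▓▓▓▓▓          
▓▓▓▓▓▓▓▓▓▓▓▓▓▓▓▓▓▓▓▓▓▓▓▓▓▓▓▓▓▓▓▓▓          
▓▓▓▓▓▓▓▓▓▓▓▓▓▓▓▓▓▓▓▓▓▓▓▓▓▓▓▓▓▓▓▓▓          
█████████████████████████████████          
█████████████████████████████████          
█████████████████████████████████          
█████████████████████████████████          
█████████████████████████████████          
                                           
                                           
                                           
                                           
                                           
                                           
                                           
                                           
                                           
                                           
                                           


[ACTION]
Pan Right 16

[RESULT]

░░░░░░░░░░░░░░░░░                          
░░░░░░░░░░░░░░░░░                          
░░░░░░░░░░░░░░░░░                          
▒▒▒▒▒▒▒▒▒▒▒▒▒▒▒▒▒                          
▒▒▒▒▒▒▒▒▒▒▒▒▒▒▒▒▒                          
▒▒▒▒▒▒▒▒▒▒▒▒▒▒▒▒▒                          
▒▒▒▒▒▒▒▒▒▒▒▒▒▒▒▒▒                          
▓▓▓▓▓▓▓▓▓▓▓▓▓▓▓▓▓                          
▓▓▓▓▓▓▓▓▓▓▓▓▓▓▓▓▓                          
▓▓▓▓▓▓▓▓▓▓▓▓▓▓▓▓▓                          
▓▓▓▓▓▓▓▓▓▓▓▓▓▓▓▓▓                          
█████████████████                          
█████████████████                          
█████████████████                          
█████████████████                          
█████████████████                          
                                           
                                           
                                           
                                           
                                           
                                           
                                           
                                           
                                           
                                           
                                           


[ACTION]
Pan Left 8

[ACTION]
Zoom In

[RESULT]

                                           
                                           
                                           
                                           
░░░░░░░░░░░░░░░░░░░░░░░░░░░░░░░░░░░░░░░░░░░
░░░░░░░░░░░░░░░░░░░░░░░░░░░░░░░░░░░░░░░░░░░
░░░░░░░░░░░░░░░░░░░░░░░░░░░░░░░░░░░░░░░░░░░
░░░░░░░░░░░░░░░░░░░░░░░░░░░░░░░░░░░░░░░░░░░
░░░░░░░░░░░░░░░░░░░░░░░░░░░░░░░░░░░░░░░░░░░
░░░░░░░░░░░░░░░░░░░░░░░░░░░░░░░░░░░░░░░░░░░
░░░░░░░░░░░░░░░░░░░░░░░░░░░░░░░░░░░░░░░░░░░
░░░░░░░░░░░░░░░░░░░░░░░░░░░░░░░░░░░░░░░░░░░
▒▒▒▒▒▒▒▒▒▒▒▒▒▒▒▒▒▒▒▒▒▒▒▒▒▒▒▒▒▒▒▒▒▒▒▒▒▒▒▒▒▒▒
▒▒▒▒▒▒▒▒▒▒▒▒▒▒▒▒▒▒▒▒▒▒▒▒▒▒▒▒▒▒▒▒▒▒▒▒▒▒▒▒▒▒▒
▒▒▒▒▒▒▒▒▒▒▒▒▒▒▒▒▒▒▒▒▒▒▒▒▒▒▒▒▒▒▒▒▒▒▒▒▒▒▒▒▒▒▒
▒▒▒▒▒▒▒▒▒▒▒▒▒▒▒▒▒▒▒▒▒▒▒▒▒▒▒▒▒▒▒▒▒▒▒▒▒▒▒▒▒▒▒
▒▒▒▒▒▒▒▒▒▒▒▒▒▒▒▒▒▒▒▒▒▒▒▒▒▒▒▒▒▒▒▒▒▒▒▒▒▒▒▒▒▒▒
▒▒▒▒▒▒▒▒▒▒▒▒▒▒▒▒▒▒▒▒▒▒▒▒▒▒▒▒▒▒▒▒▒▒▒▒▒▒▒▒▒▒▒
▒▒▒▒▒▒▒▒▒▒▒▒▒▒▒▒▒▒▒▒▒▒▒▒▒▒▒▒▒▒▒▒▒▒▒▒▒▒▒▒▒▒▒
▒▒▒▒▒▒▒▒▒▒▒▒▒▒▒▒▒▒▒▒▒▒▒▒▒▒▒▒▒▒▒▒▒▒▒▒▒▒▒▒▒▒▒
▓▓▓▓▓▓▓▓▓▓▓▓▓▓▓▓▓▓▓▓▓▓▓▓▓▓▓▓▓▓▓▓▓▓▓▓▓▓▓▓▓▓▓
▓▓▓▓▓▓▓▓▓▓▓▓▓▓▓▓▓▓▓▓▓▓▓▓▓▓▓▓▓▓▓▓▓▓▓▓▓▓▓▓▓▓▓
▓▓▓▓▓▓▓▓▓▓▓▓▓▓▓▓▓▓▓▓▓▓▓▓▓▓▓▓▓▓▓▓▓▓▓▓▓▓▓▓▓▓▓
▓▓▓▓▓▓▓▓▓▓▓▓▓▓▓▓▓▓▓▓▓▓▓▓▓▓▓▓▓▓▓▓▓▓▓▓▓▓▓▓▓▓▓
▓▓▓▓▓▓▓▓▓▓▓▓▓▓▓▓▓▓▓▓▓▓▓▓▓▓▓▓▓▓▓▓▓▓▓▓▓▓▓▓▓▓▓
▓▓▓▓▓▓▓▓▓▓▓▓▓▓▓▓▓▓▓▓▓▓▓▓▓▓▓▓▓▓▓▓▓▓▓▓▓▓▓▓▓▓▓
▓▓▓▓▓▓▓▓▓▓▓▓▓▓▓▓▓▓▓▓▓▓▓▓▓▓▓▓▓▓▓▓▓▓▓▓▓▓▓▓▓▓▓
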